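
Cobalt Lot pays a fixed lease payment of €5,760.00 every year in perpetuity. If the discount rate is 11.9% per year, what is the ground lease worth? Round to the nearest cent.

€48403.36

Level perpetuity: PV = C / r = €5,760.00 / 0.119 = €48,403.36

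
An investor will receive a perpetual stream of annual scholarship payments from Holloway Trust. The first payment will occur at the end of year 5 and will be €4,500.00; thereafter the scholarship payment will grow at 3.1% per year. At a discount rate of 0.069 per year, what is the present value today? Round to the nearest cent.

€90681.37

Value at end of year 4: C₁ / (r − g) = €4,500.00 / (0.069 − 0.031) = €118,421.0526
Discount to today: PV = €118,421.0526 / (1 + 0.069)^4 = €118,421.0526 / 1.305903 = €90,681.37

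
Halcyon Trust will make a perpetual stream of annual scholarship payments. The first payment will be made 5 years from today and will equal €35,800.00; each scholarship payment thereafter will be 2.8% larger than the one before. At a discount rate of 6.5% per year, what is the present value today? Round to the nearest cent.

€752112.61

Value at end of year 4: C₁ / (r − g) = €35,800.00 / (0.065 − 0.028) = €967,567.5676
Discount to today: PV = €967,567.5676 / (1 + 0.065)^4 = €967,567.5676 / 1.286466 = €752,112.61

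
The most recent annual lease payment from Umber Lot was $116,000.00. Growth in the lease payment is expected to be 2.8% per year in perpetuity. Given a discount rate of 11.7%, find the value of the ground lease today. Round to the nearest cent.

$1339865.17

D₁ = D₀ × (1 + g) = $116,000.00 × 1.028 = $119,248.0000
Growing perpetuity: P = D₁ / (r − g) = $119,248.0000 / (0.117 − 0.028) = $1,339,865.17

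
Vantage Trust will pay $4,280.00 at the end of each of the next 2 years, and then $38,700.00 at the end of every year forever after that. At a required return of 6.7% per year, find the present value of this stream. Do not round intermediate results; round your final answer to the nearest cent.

PV of 2-year annuity: $4,280.00 × [1 − (1+0.067)^−2] / 0.067 = 7770.61526
Perpetuity value at year 2: $38,700.00 / 0.067 = 577611.94030
PV of perpetuity: 577611.94030 / (1+0.067)^2 = 507349.60136
Total PV = 7770.61526 + 507349.60136 = 515120.21662

$515120.22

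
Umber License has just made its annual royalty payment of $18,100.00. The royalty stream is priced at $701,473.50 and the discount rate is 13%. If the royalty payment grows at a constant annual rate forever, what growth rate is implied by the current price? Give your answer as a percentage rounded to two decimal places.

P = D₀(1+g)/(r−g) ⇒ P(r−g) = D₀(1+g) ⇒ g(P+D₀) = P·r − D₀
g = (P·r − D₀)/(P + D₀) = ($701,473.50×0.13 − $18,100.00) / ($701,473.50 + $18,100.00) = 0.101576

10.16%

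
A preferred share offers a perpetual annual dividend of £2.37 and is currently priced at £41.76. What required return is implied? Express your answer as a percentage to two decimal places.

P = C/r ⇒ r = C/P = £2.37/£41.76 = 0.056753

5.68%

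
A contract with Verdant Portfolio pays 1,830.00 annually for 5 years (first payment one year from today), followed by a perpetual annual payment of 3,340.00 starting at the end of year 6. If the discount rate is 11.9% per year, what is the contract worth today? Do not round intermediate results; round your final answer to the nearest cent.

PV of 5-year annuity: 1,830.00 × [1 − (1+0.119)^−5] / 0.119 = 6613.11543
Perpetuity value at year 5: 3,340.00 / 0.119 = 28067.22689
PV of perpetuity: 28067.22689 / (1+0.119)^5 = 15997.38780
Total PV = 6613.11543 + 15997.38780 = 22610.50323

22610.50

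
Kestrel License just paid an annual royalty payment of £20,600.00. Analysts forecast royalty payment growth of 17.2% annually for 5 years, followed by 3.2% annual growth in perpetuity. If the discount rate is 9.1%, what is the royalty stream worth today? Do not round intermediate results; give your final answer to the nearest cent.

£643819.50

D_1 = 24143.20000
D_2 = 28295.83040
D_3 = 33162.71323
D_4 = 38866.69990
D_5 = 45551.77229
Terminal value at year 5: TV = D_5×(1+g_2)/(r−g_2) = 47009.42900/0.059 = 796769.98307
P_0 = D_1/(1+r)^1 + D_2/(1+r)^2 + D_3/(1+r)^3 + D_4/(1+r)^4 + D_5/(1+r)^5 + TV/(1+r)^5
    = 22129.42255 + 23772.39526 + 25537.34853 + 27433.33866 + 29470.09432 + 515476.90405 = 643819.50336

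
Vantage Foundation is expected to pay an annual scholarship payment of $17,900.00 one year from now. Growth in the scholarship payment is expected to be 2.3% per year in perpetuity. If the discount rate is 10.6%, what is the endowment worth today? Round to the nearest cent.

Growing perpetuity: P = D₁ / (r − g) = $17,900.0000 / (0.106 − 0.023) = $215,662.65

$215662.65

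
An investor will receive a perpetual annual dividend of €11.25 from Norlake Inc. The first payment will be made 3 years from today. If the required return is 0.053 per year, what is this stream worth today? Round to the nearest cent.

€191.43

Value at end of year 2: C / r = €11.25 / 0.053 = €212.2642
Discount to today: PV = €212.2642 / (1 + 0.053)^2 = €212.2642 / 1.108809 = €191.43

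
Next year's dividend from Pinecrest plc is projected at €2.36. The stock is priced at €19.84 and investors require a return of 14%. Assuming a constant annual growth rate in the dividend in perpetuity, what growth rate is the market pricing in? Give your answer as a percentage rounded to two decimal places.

2.10%

P = D₁/(r−g) ⇒ g = r − D₁/P = 0.14 − €2.36/€19.84 = 0.021048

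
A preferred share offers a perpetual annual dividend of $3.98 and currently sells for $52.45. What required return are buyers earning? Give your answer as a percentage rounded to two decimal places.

7.59%

P = C/r ⇒ r = C/P = $3.98/$52.45 = 0.075882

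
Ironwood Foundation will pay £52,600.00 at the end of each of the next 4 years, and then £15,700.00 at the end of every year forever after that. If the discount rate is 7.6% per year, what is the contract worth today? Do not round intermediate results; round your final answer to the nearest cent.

£329892.55

PV of 4-year annuity: £52,600.00 × [1 − (1+0.076)^−4] / 0.076 = 175780.36678
Perpetuity value at year 4: £15,700.00 / 0.076 = 206578.94737
PV of perpetuity: 206578.94737 / (1+0.076)^4 = 154112.18390
Total PV = 175780.36678 + 154112.18390 = 329892.55068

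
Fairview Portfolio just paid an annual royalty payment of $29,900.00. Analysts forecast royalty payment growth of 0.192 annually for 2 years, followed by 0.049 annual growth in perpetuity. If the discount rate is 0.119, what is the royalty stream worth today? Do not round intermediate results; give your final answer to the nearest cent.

$574220.47

D_1 = 35640.80000
D_2 = 42483.83360
Terminal value at year 2: TV = D_2×(1+g_2)/(r−g_2) = 44565.54145/0.07 = 636650.59209
P_0 = D_1/(1+r)^1 + D_2/(1+r)^2 + TV/(1+r)^2
    = 31850.58088 + 33928.41144 + 508441.48004 = 574220.47236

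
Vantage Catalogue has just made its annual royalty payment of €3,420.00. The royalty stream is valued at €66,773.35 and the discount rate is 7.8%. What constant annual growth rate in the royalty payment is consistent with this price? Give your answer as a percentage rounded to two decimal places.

2.55%

P = D₀(1+g)/(r−g) ⇒ P(r−g) = D₀(1+g) ⇒ g(P+D₀) = P·r − D₀
g = (P·r − D₀)/(P + D₀) = (€66,773.35×0.078 − €3,420.00) / (€66,773.35 + €3,420.00) = 0.025477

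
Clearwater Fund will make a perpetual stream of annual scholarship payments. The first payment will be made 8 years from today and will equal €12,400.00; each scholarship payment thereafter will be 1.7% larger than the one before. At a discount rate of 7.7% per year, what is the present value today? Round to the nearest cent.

Value at end of year 7: C₁ / (r − g) = €12,400.00 / (0.077 − 0.017) = €206,666.6667
Discount to today: PV = €206,666.6667 / (1 + 0.077)^7 = €206,666.6667 / 1.680776 = €122,959.05

€122959.05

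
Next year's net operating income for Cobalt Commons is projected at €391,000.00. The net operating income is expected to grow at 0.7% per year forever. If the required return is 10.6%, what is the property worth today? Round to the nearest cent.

Growing perpetuity: P = D₁ / (r − g) = €391,000.0000 / (0.106 − 0.007) = €3,949,494.95

€3949494.95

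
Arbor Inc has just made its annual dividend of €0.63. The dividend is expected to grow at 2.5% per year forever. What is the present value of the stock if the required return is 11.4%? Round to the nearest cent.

€7.26

D₁ = D₀ × (1 + g) = €0.63 × 1.025 = €0.6458
Growing perpetuity: P = D₁ / (r − g) = €0.6458 / (0.114 − 0.025) = €7.26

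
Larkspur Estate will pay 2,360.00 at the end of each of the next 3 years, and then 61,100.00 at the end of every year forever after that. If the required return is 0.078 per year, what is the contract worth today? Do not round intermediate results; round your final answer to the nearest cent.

631406.69

PV of 3-year annuity: 2,360.00 × [1 − (1+0.078)^−3] / 0.078 = 6103.96437
Perpetuity value at year 3: 61,100.00 / 0.078 = 783333.33333
PV of perpetuity: 783333.33333 / (1+0.078)^3 = 625302.73034
Total PV = 6103.96437 + 625302.73034 = 631406.69471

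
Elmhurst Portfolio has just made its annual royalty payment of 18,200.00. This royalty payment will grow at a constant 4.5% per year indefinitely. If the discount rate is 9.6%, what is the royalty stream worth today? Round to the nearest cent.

D₁ = D₀ × (1 + g) = 18,200.00 × 1.045 = 19,019.0000
Growing perpetuity: P = D₁ / (r − g) = 19,019.0000 / (0.096 − 0.045) = 372,921.57

372921.57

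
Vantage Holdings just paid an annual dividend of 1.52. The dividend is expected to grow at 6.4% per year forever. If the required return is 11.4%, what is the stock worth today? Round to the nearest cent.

D₁ = D₀ × (1 + g) = 1.52 × 1.064 = 1.6173
Growing perpetuity: P = D₁ / (r − g) = 1.6173 / (0.114 − 0.064) = 32.35

32.35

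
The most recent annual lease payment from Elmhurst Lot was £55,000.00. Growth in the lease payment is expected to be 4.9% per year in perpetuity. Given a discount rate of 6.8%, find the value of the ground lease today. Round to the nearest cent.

D₁ = D₀ × (1 + g) = £55,000.00 × 1.049 = £57,695.0000
Growing perpetuity: P = D₁ / (r − g) = £57,695.0000 / (0.068 − 0.049) = £3,036,578.95

£3036578.95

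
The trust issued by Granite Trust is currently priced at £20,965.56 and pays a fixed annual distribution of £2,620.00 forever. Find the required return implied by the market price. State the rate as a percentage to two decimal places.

12.50%

P = C/r ⇒ r = C/P = £2,620.00/£20,965.56 = 0.124967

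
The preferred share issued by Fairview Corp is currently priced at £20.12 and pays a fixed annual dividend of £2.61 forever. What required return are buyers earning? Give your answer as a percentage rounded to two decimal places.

P = C/r ⇒ r = C/P = £2.61/£20.12 = 0.129722

12.97%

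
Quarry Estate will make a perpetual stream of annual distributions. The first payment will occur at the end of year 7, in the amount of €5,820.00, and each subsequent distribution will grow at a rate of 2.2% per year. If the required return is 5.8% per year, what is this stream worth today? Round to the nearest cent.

Value at end of year 6: C₁ / (r − g) = €5,820.00 / (0.058 − 0.022) = €161,666.6667
Discount to today: PV = €161,666.6667 / (1 + 0.058)^6 = €161,666.6667 / 1.402536 = €115,267.39

€115267.39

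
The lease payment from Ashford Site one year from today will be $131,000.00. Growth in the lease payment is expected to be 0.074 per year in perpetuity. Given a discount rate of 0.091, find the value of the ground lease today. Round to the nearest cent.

$7705882.35

Growing perpetuity: P = D₁ / (r − g) = $131,000.0000 / (0.091 − 0.074) = $7,705,882.35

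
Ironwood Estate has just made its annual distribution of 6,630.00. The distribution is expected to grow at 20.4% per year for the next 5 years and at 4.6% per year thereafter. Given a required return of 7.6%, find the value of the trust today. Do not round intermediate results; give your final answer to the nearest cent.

D_1 = 7982.52000
D_2 = 9610.95408
D_3 = 11571.58871
D_4 = 13932.19281
D_5 = 16774.36014
Terminal value at year 5: TV = D_5×(1+g_2)/(r−g_2) = 17545.98071/0.03 = 584866.02365
P_0 = D_1/(1+r)^1 + D_2/(1+r)^2 + D_3/(1+r)^3 + D_4/(1+r)^4 + D_5/(1+r)^5 + TV/(1+r)^5
    = 7418.69888 + 8301.22069 + 9288.72649 + 10393.70511 + 11630.13099 + 405503.90066 = 452536.38282

452536.38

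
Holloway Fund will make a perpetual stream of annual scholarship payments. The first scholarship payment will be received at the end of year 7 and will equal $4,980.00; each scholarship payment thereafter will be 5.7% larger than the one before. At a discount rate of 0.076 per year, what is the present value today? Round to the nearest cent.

$168889.29

Value at end of year 6: C₁ / (r − g) = $4,980.00 / (0.076 − 0.057) = $262,105.2632
Discount to today: PV = $262,105.2632 / (1 + 0.076)^6 = $262,105.2632 / 1.551935 = $168,889.29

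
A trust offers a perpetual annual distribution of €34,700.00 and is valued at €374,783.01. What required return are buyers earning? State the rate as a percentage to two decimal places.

P = C/r ⇒ r = C/P = €34,700.00/€374,783.01 = 0.092587

9.26%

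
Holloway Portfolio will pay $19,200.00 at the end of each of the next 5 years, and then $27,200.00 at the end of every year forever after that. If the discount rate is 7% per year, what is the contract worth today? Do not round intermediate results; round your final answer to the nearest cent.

PV of 5-year annuity: $19,200.00 × [1 − (1+0.07)^−5] / 0.07 = 78723.79077
Perpetuity value at year 5: $27,200.00 / 0.07 = 388571.42857
PV of perpetuity: 388571.42857 / (1+0.07)^5 = 277046.05831
Total PV = 78723.79077 + 277046.05831 = 355769.84908

$355769.85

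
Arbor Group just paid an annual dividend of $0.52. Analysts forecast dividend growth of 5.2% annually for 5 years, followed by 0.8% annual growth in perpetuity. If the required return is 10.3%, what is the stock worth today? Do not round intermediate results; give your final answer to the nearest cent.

$6.62

D_1 = 0.54704
D_2 = 0.57549
D_3 = 0.60541
D_4 = 0.63689
D_5 = 0.67001
Terminal value at year 5: TV = D_5×(1+g_2)/(r−g_2) = 0.67537/0.095 = 7.10917
P_0 = D_1/(1+r)^1 + D_2/(1+r)^2 + D_3/(1+r)^3 + D_4/(1+r)^4 + D_5/(1+r)^5 + TV/(1+r)^5
    = 0.49596 + 0.47302 + 0.45115 + 0.43029 + 0.41040 + 4.35453 = 6.61536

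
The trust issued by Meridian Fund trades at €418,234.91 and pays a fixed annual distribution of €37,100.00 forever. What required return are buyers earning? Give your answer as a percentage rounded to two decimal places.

P = C/r ⇒ r = C/P = €37,100.00/€418,234.91 = 0.088706

8.87%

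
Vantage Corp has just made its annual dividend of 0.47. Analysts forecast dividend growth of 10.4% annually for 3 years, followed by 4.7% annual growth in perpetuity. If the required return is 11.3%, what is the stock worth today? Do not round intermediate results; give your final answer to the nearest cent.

D_1 = 0.51888
D_2 = 0.57284
D_3 = 0.63242
Terminal value at year 3: TV = D_3×(1+g_2)/(r−g_2) = 0.66214/0.066 = 10.03247
P_0 = D_1/(1+r)^1 + D_2/(1+r)^2 + D_3/(1+r)^3 + TV/(1+r)^3
    = 0.46620 + 0.46243 + 0.45869 + 7.27650 = 8.66382

8.66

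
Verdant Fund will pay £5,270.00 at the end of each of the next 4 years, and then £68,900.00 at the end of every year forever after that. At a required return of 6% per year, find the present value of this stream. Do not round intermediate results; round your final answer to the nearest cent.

PV of 4-year annuity: £5,270.00 × [1 − (1+0.06)^−4] / 0.06 = 18261.10658
Perpetuity value at year 4: £68,900.00 / 0.06 = 1148333.33333
PV of perpetuity: 1148333.33333 / (1+0.06)^4 = 909587.55662
Total PV = 18261.10658 + 909587.55662 = 927848.66320

£927848.66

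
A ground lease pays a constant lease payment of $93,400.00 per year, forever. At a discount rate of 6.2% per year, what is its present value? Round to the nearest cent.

Level perpetuity: PV = C / r = $93,400.00 / 0.062 = $1,506,451.61

$1506451.61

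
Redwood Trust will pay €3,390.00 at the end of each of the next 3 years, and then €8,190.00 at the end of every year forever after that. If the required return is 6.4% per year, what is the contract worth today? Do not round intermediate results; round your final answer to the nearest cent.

PV of 3-year annuity: €3,390.00 × [1 − (1+0.064)^−3] / 0.064 = 8994.86459
Perpetuity value at year 3: €8,190.00 / 0.064 = 127968.75000
PV of perpetuity: 127968.75000 / (1+0.064)^3 = 106237.79395
Total PV = 8994.86459 + 106237.79395 = 115232.65854

€115232.66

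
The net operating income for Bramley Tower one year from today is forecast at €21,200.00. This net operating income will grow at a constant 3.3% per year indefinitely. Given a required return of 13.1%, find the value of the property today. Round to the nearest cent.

Growing perpetuity: P = D₁ / (r − g) = €21,200.0000 / (0.131 − 0.033) = €216,326.53

€216326.53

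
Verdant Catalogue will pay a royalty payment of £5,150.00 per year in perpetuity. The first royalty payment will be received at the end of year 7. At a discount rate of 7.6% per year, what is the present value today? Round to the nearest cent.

Value at end of year 6: C / r = £5,150.00 / 0.076 = £67,763.1579
Discount to today: PV = £67,763.1579 / (1 + 0.076)^6 = £67,763.1579 / 1.551935 = £43,663.65

£43663.65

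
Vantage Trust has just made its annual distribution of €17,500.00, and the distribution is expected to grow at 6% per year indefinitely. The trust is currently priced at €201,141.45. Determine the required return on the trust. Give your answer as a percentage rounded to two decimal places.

15.22%

D₁ = €17,500.00 × 1.06 = €18,550.0000
P = D₁/(r − g) ⇒ r = D₁/P + g = €18,550.0000/€201,141.45 + 0.06 = 0.092224 + 0.06 = 0.152224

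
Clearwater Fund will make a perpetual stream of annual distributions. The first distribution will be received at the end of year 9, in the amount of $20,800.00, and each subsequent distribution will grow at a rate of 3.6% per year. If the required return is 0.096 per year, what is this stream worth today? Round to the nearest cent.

$166505.14

Value at end of year 8: C₁ / (r − g) = $20,800.00 / (0.096 − 0.036) = $346,666.6667
Discount to today: PV = $346,666.6667 / (1 + 0.096)^8 = $346,666.6667 / 2.082018 = $166,505.14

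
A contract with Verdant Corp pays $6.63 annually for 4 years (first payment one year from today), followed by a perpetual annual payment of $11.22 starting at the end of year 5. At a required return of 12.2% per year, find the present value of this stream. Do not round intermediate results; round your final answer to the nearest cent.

PV of 4-year annuity: $6.63 × [1 − (1+0.122)^−4] / 0.122 = 20.05309
Perpetuity value at year 4: $11.22 / 0.122 = 91.96721
PV of perpetuity: 91.96721 / (1+0.122)^4 = 58.03121
Total PV = 20.05309 + 58.03121 = 78.08430

$78.08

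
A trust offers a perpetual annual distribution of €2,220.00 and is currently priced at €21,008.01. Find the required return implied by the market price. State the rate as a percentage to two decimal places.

P = C/r ⇒ r = C/P = €2,220.00/€21,008.01 = 0.105674

10.57%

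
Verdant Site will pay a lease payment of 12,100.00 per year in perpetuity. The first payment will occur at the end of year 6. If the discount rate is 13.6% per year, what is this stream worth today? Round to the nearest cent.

47027.82

Value at end of year 5: C / r = 12,100.00 / 0.136 = 88,970.5882
Discount to today: PV = 88,970.5882 / (1 + 0.136)^5 = 88,970.5882 / 1.891872 = 47,027.82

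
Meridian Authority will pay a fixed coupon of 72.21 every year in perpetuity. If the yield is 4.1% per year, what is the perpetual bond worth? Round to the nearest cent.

1761.22

Level perpetuity: PV = C / r = 72.21 / 0.041 = 1,761.22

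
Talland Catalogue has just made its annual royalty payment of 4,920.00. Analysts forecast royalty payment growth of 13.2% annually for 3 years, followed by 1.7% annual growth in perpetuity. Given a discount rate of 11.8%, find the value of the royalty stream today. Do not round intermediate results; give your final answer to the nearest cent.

D_1 = 5569.44000
D_2 = 6304.60608
D_3 = 7136.81408
Terminal value at year 3: TV = D_3×(1+g_2)/(r−g_2) = 7258.13992/0.101 = 71862.77150
P_0 = D_1/(1+r)^1 + D_2/(1+r)^2 + D_3/(1+r)^3 + TV/(1+r)^3
    = 4981.61002 + 5043.99154 + 5107.15422 + 51425.50342 = 66558.25920

66558.26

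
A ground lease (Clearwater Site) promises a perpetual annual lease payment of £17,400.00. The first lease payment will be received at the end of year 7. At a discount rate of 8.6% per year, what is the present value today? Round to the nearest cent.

Value at end of year 6: C / r = £17,400.00 / 0.086 = £202,325.5814
Discount to today: PV = £202,325.5814 / (1 + 0.086)^6 = £202,325.5814 / 1.640510 = £123,330.88

£123330.88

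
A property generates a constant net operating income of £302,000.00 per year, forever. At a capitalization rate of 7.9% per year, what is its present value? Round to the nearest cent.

£3822784.81

Level perpetuity: PV = C / r = £302,000.00 / 0.079 = £3,822,784.81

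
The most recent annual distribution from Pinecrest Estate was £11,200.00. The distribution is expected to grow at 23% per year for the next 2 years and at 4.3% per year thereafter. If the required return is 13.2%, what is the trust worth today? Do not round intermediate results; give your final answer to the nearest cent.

D_1 = 13776.00000
D_2 = 16944.48000
Terminal value at year 2: TV = D_2×(1+g_2)/(r−g_2) = 17673.09264/0.089 = 198574.07461
P_0 = D_1/(1+r)^1 + D_2/(1+r)^2 + TV/(1+r)^2
    = 12169.61131 + 13223.16423 + 154963.59878 = 180356.37432

£180356.37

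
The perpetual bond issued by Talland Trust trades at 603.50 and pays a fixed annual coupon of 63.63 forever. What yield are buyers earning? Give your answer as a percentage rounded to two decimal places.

10.54%

P = C/r ⇒ r = C/P = 63.63/603.50 = 0.105435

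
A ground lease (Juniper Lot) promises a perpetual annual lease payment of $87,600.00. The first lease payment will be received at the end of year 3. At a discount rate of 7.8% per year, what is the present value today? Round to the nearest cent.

Value at end of year 2: C / r = $87,600.00 / 0.078 = $1,123,076.9231
Discount to today: PV = $1,123,076.9231 / (1 + 0.078)^2 = $1,123,076.9231 / 1.162084 = $966,433.51

$966433.51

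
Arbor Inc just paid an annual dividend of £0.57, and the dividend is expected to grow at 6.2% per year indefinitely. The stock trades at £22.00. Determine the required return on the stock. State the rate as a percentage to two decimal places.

8.95%

D₁ = £0.57 × 1.062 = £0.6053
P = D₁/(r − g) ⇒ r = D₁/P + g = £0.6053/£22.00 + 0.062 = 0.027515 + 0.062 = 0.089515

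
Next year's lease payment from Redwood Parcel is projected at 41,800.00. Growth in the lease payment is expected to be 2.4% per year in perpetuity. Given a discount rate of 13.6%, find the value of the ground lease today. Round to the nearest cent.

Growing perpetuity: P = D₁ / (r − g) = 41,800.0000 / (0.136 − 0.024) = 373,214.29

373214.29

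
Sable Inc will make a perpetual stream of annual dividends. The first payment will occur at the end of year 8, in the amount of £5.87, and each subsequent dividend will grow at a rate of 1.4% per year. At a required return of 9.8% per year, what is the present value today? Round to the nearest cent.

Value at end of year 7: C₁ / (r − g) = £5.87 / (0.098 − 0.014) = £69.8810
Discount to today: PV = £69.8810 / (1 + 0.098)^7 = £69.8810 / 1.924050 = £36.32

£36.32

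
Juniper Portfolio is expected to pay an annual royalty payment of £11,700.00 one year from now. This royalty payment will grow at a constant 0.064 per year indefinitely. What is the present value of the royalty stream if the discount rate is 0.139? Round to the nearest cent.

£156000.00

Growing perpetuity: P = D₁ / (r − g) = £11,700.0000 / (0.139 − 0.064) = £156,000.00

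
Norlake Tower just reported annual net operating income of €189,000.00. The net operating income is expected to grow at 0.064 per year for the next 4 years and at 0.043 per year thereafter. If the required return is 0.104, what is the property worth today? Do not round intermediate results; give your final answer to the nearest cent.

€3478046.33

D_1 = 201096.00000
D_2 = 213966.14400
D_3 = 227659.97722
D_4 = 242230.21576
Terminal value at year 4: TV = D_4×(1+g_2)/(r−g_2) = 252646.11504/0.061 = 4141739.59074
P_0 = D_1/(1+r)^1 + D_2/(1+r)^2 + D_3/(1+r)^3 + D_4/(1+r)^4 + TV/(1+r)^4
    = 182152.17391 + 175552.45747 + 169191.86118 + 163061.72128 + 2788088.11966 = 3478046.33350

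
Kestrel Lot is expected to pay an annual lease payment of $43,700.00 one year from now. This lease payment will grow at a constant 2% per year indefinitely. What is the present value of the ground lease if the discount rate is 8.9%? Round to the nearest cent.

$633333.33

Growing perpetuity: P = D₁ / (r − g) = $43,700.0000 / (0.089 − 0.02) = $633,333.33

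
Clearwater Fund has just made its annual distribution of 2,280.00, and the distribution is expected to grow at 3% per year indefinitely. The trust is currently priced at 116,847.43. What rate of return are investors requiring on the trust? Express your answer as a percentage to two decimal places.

D₁ = 2,280.00 × 1.03 = 2,348.4000
P = D₁/(r − g) ⇒ r = D₁/P + g = 2,348.4000/116,847.43 + 0.03 = 0.020098 + 0.03 = 0.050098

5.01%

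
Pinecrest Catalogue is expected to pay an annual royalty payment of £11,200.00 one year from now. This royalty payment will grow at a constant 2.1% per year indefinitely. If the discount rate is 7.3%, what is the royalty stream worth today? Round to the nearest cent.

£215384.62

Growing perpetuity: P = D₁ / (r − g) = £11,200.0000 / (0.073 − 0.021) = £215,384.62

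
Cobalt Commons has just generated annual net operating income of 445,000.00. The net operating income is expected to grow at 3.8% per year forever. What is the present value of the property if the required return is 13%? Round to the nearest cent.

D₁ = D₀ × (1 + g) = 445,000.00 × 1.038 = 461,910.0000
Growing perpetuity: P = D₁ / (r − g) = 461,910.0000 / (0.13 − 0.038) = 5,020,760.87

5020760.87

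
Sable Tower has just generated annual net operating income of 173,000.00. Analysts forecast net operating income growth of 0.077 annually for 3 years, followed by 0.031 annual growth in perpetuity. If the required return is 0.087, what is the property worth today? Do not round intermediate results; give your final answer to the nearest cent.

3607465.03

D_1 = 186321.00000
D_2 = 200667.71700
D_3 = 216119.13121
Terminal value at year 3: TV = D_3×(1+g_2)/(r−g_2) = 222818.82428/0.056 = 3978907.57637
P_0 = D_1/(1+r)^1 + D_2/(1+r)^2 + D_3/(1+r)^3 + TV/(1+r)^3
    = 171408.46366 + 169831.56887 + 168269.18093 + 3097955.81326 = 3607465.02672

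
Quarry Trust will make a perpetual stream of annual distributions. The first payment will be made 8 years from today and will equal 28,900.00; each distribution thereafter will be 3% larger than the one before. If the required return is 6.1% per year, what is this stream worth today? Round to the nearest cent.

615925.89

Value at end of year 7: C₁ / (r − g) = 28,900.00 / (0.061 − 0.03) = 932,258.0645
Discount to today: PV = 932,258.0645 / (1 + 0.061)^7 = 932,258.0645 / 1.513588 = 615,925.89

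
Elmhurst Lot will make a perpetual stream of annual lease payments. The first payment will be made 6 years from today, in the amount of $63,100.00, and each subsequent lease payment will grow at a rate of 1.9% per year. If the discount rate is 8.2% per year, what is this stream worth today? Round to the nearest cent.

Value at end of year 5: C₁ / (r − g) = $63,100.00 / (0.082 − 0.019) = $1,001,587.3016
Discount to today: PV = $1,001,587.3016 / (1 + 0.082)^5 = $1,001,587.3016 / 1.482983 = $675,386.70

$675386.70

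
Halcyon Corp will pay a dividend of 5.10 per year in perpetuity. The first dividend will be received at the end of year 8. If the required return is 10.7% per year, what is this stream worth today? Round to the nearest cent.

23.40

Value at end of year 7: C / r = 5.10 / 0.107 = 47.6636
Discount to today: PV = 47.6636 / (1 + 0.107)^7 = 47.6636 / 2.037198 = 23.40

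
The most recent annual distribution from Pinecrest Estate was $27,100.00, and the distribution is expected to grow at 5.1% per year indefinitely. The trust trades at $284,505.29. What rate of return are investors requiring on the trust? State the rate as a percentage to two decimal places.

D₁ = $27,100.00 × 1.051 = $28,482.1000
P = D₁/(r − g) ⇒ r = D₁/P + g = $28,482.1000/$284,505.29 + 0.051 = 0.100111 + 0.051 = 0.151111

15.11%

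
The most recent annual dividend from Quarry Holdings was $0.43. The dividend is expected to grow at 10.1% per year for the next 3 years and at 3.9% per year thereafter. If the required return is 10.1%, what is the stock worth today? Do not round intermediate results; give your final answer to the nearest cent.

$8.50

D_1 = 0.47343
D_2 = 0.52125
D_3 = 0.57389
Terminal value at year 3: TV = D_3×(1+g_2)/(r−g_2) = 0.59627/0.062 = 9.61732
P_0 = D_1/(1+r)^1 + D_2/(1+r)^2 + D_3/(1+r)^3 + TV/(1+r)^3
    = 0.43000 + 0.43000 + 0.43000 + 7.20597 = 8.49597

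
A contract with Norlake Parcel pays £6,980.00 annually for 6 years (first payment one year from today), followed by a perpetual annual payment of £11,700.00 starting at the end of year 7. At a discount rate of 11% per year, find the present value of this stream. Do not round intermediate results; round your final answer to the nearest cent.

£86395.50

PV of 6-year annuity: £6,980.00 × [1 − (1+0.11)^−6] / 0.11 = 29529.15422
Perpetuity value at year 6: £11,700.00 / 0.11 = 106363.63636
PV of perpetuity: 106363.63636 / (1+0.11)^6 = 56866.34347
Total PV = 29529.15422 + 56866.34347 = 86395.49769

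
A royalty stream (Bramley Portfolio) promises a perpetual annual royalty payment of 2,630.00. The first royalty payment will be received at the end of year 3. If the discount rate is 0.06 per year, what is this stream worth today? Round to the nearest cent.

39011.51

Value at end of year 2: C / r = 2,630.00 / 0.06 = 43,833.3333
Discount to today: PV = 43,833.3333 / (1 + 0.06)^2 = 43,833.3333 / 1.123600 = 39,011.51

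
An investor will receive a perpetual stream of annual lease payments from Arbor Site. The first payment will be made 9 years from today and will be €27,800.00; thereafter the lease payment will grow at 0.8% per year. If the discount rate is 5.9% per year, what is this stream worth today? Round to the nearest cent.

Value at end of year 8: C₁ / (r − g) = €27,800.00 / (0.059 − 0.008) = €545,098.0392
Discount to today: PV = €545,098.0392 / (1 + 0.059)^8 = €545,098.0392 / 1.581859 = €344,593.39

€344593.39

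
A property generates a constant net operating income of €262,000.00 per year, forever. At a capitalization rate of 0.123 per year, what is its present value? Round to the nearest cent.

Level perpetuity: PV = C / r = €262,000.00 / 0.123 = €2,130,081.30

€2130081.30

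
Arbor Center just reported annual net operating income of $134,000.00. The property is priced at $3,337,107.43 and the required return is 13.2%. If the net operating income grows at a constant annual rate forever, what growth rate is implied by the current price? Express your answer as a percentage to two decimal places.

8.83%

P = D₀(1+g)/(r−g) ⇒ P(r−g) = D₀(1+g) ⇒ g(P+D₀) = P·r − D₀
g = (P·r − D₀)/(P + D₀) = ($3,337,107.43×0.132 − $134,000.00) / ($3,337,107.43 + $134,000.00) = 0.088300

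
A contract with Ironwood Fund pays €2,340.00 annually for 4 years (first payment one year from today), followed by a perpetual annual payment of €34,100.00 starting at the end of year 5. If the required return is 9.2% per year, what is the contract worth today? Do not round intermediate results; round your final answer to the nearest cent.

€268208.75

PV of 4-year annuity: €2,340.00 × [1 − (1+0.092)^−4] / 0.092 = 7547.78386
Perpetuity value at year 4: €34,100.00 / 0.092 = 370652.17391
PV of perpetuity: 370652.17391 / (1+0.092)^4 = 260660.96466
Total PV = 7547.78386 + 260660.96466 = 268208.74852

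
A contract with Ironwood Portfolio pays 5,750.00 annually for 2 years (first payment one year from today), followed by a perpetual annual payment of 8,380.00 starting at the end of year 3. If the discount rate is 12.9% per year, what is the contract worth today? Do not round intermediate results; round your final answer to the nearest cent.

PV of 2-year annuity: 5,750.00 × [1 − (1+0.129)^−2] / 0.129 = 9604.07676
Perpetuity value at year 2: 8,380.00 / 0.129 = 64961.24031
PV of perpetuity: 64961.24031 / (1+0.129)^2 = 50964.34236
Total PV = 9604.07676 + 50964.34236 = 60568.41912

60568.42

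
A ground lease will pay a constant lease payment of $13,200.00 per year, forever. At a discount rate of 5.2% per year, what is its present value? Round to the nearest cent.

Level perpetuity: PV = C / r = $13,200.00 / 0.052 = $253,846.15

$253846.15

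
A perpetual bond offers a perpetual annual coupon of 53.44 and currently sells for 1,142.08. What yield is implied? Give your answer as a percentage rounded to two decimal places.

P = C/r ⇒ r = C/P = 53.44/1,142.08 = 0.046792

4.68%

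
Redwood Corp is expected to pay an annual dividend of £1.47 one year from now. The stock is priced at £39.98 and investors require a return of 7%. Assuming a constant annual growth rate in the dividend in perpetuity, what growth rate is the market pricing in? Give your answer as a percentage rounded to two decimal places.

3.32%

P = D₁/(r−g) ⇒ g = r − D₁/P = 0.07 − £1.47/£39.98 = 0.033232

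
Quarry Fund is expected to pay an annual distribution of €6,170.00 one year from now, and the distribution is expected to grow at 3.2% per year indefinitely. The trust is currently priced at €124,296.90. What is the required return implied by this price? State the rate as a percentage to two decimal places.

8.16%

P = D₁/(r − g) ⇒ r = D₁/P + g = €6,170.0000/€124,296.90 + 0.032 = 0.049639 + 0.032 = 0.081639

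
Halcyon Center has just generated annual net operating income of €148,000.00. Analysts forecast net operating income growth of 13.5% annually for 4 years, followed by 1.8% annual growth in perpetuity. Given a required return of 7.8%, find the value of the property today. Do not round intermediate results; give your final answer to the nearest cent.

€3760296.40

D_1 = 167980.00000
D_2 = 190657.30000
D_3 = 216396.03550
D_4 = 245609.50029
Terminal value at year 4: TV = D_4×(1+g_2)/(r−g_2) = 250030.47130/0.06 = 4167174.52163
P_0 = D_1/(1+r)^1 + D_2/(1+r)^2 + D_3/(1+r)^3 + D_4/(1+r)^4 + TV/(1+r)^4
    = 155825.60297 + 164064.99014 + 172740.04064 + 181873.79047 + 3085791.97826 = 3760296.40247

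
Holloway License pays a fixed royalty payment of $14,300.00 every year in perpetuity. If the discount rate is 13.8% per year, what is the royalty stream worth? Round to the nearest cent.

$103623.19

Level perpetuity: PV = C / r = $14,300.00 / 0.138 = $103,623.19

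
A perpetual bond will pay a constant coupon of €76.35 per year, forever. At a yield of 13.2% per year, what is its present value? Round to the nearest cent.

€578.41

Level perpetuity: PV = C / r = €76.35 / 0.132 = €578.41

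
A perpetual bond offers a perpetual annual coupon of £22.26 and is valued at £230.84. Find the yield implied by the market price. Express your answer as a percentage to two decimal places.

9.64%

P = C/r ⇒ r = C/P = £22.26/£230.84 = 0.096430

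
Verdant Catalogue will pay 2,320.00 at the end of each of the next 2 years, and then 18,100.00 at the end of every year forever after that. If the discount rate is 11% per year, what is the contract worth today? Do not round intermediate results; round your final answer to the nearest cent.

PV of 2-year annuity: 2,320.00 × [1 − (1+0.11)^−2] / 0.11 = 3973.05414
Perpetuity value at year 2: 18,100.00 / 0.11 = 164545.45455
PV of perpetuity: 164545.45455 / (1+0.11)^2 = 133548.78220
Total PV = 3973.05414 + 133548.78220 = 137521.83633

137521.84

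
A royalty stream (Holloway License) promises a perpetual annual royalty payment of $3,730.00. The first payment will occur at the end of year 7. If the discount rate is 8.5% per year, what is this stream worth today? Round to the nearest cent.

$26897.47

Value at end of year 6: C / r = $3,730.00 / 0.085 = $43,882.3529
Discount to today: PV = $43,882.3529 / (1 + 0.085)^6 = $43,882.3529 / 1.631468 = $26,897.47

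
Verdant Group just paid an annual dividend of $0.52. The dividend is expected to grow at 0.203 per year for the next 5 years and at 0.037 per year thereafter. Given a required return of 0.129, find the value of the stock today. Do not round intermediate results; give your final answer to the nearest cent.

$11.21

D_1 = 0.62556
D_2 = 0.75255
D_3 = 0.90532
D_4 = 1.08910
D_5 = 1.31018
Terminal value at year 5: TV = D_5×(1+g_2)/(r−g_2) = 1.35866/0.092 = 14.76802
P_0 = D_1/(1+r)^1 + D_2/(1+r)^2 + D_3/(1+r)^3 + D_4/(1+r)^4 + D_5/(1+r)^5 + TV/(1+r)^5
    = 0.55408 + 0.59040 + 0.62910 + 0.67033 + 0.71427 + 8.05105 = 11.20924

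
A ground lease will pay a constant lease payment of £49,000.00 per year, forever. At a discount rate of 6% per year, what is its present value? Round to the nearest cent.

Level perpetuity: PV = C / r = £49,000.00 / 0.06 = £816,666.67

£816666.67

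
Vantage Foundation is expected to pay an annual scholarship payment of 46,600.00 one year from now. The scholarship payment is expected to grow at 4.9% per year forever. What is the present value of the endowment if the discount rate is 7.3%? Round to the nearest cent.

1941666.67

Growing perpetuity: P = D₁ / (r − g) = 46,600.0000 / (0.073 − 0.049) = 1,941,666.67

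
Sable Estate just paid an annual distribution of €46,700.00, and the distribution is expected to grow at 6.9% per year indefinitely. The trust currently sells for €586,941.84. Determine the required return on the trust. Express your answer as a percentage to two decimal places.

15.41%

D₁ = €46,700.00 × 1.069 = €49,922.3000
P = D₁/(r − g) ⇒ r = D₁/P + g = €49,922.3000/€586,941.84 + 0.069 = 0.085055 + 0.069 = 0.154055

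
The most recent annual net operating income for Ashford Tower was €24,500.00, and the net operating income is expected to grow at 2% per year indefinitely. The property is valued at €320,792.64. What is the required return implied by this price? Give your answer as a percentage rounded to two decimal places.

D₁ = €24,500.00 × 1.02 = €24,990.0000
P = D₁/(r − g) ⇒ r = D₁/P + g = €24,990.0000/€320,792.64 + 0.02 = 0.077901 + 0.02 = 0.097901

9.79%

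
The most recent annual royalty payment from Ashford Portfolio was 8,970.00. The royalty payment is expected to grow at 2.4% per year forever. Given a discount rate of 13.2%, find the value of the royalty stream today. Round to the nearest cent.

D₁ = D₀ × (1 + g) = 8,970.00 × 1.024 = 9,185.2800
Growing perpetuity: P = D₁ / (r − g) = 9,185.2800 / (0.132 − 0.024) = 85,048.89

85048.89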